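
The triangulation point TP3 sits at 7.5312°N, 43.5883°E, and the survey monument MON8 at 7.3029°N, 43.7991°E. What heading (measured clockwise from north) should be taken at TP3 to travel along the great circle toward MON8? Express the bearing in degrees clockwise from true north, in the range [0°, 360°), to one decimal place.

137.5°

Δλ = 0.2108°
y = sin Δλ · cos φ₂ = 0.003649
x = cos φ₁ sin φ₂ − sin φ₁ cos φ₂ cos Δλ = -0.003984
θ = atan2(y, x) = 137.5085° → 137.5085° (mod 360°)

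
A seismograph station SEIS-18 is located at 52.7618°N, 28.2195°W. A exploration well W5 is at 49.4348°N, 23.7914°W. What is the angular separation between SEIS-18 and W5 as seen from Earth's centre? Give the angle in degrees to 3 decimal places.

4.334°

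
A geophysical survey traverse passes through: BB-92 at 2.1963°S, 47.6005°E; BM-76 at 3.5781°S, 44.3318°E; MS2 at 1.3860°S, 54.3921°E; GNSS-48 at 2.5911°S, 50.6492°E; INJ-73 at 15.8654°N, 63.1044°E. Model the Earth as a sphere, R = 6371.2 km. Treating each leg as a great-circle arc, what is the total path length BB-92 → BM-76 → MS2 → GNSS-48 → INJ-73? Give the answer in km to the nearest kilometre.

4442 km

BB-92→BM-76: c = 0.061870 rad, d = 394.18 km
BM-76→MS2: c = 0.179533 rad, d = 1143.84 km
MS2→GNSS-48: c = 0.068590 rad, d = 437.00 km
GNSS-48→INJ-73: c = 0.387256 rad, d = 2467.28 km
Total = 394.18 + 1143.84 + 437.00 + 2467.28 = 4442.31 km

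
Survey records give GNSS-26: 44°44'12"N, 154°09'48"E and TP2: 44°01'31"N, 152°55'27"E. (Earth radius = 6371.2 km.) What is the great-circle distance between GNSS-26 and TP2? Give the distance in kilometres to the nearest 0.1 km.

126.3 km

GNSS-26: φ = +44.73667°, λ = +154.16333°
TP2: φ = +44.02528°, λ = +152.92417°
Δφ = -0.7114°,  Δλ = -1.2392°
a = sin²(Δφ/2) + cos φ₁ cos φ₂ sin²(Δλ/2) = 0.000098
c = 2·arcsin(√a) = 0.019826 rad = 1.1359°
d = R·c = 6371.2 × 0.019826 = 126.3 km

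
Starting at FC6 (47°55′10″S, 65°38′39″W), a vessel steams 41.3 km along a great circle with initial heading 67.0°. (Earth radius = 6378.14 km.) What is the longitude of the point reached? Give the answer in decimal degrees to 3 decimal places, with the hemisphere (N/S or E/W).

FC6: φ = -47.91944°, λ = -65.64417°
δ = d/R = 41.3/6378.14 = 0.006475 rad
φ₂ = arcsin(sin φ₁ cos δ + cos φ₁ sin δ cos θ)
   = arcsin(-0.74220·0.99998 + 0.67017·0.00648·0.39073) = -47.77336°
λ₂ = λ₁ + atan2(sin θ sin δ cos φ₁, cos δ − sin φ₁ sin φ₂) = -65.13601°

65.136°W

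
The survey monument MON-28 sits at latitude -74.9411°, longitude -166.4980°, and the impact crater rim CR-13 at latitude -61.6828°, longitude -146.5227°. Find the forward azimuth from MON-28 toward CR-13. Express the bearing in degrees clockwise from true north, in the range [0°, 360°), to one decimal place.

Δλ = 19.9753°
y = sin Δλ · cos φ₂ = 0.162046
x = cos φ₁ sin φ₂ − sin φ₁ cos φ₂ cos Δλ = 0.201784
θ = atan2(y, x) = 38.7667° → 38.7667° (mod 360°)

38.8°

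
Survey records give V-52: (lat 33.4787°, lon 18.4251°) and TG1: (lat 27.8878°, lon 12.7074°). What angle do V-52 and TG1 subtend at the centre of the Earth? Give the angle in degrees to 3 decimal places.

7.443°

Δφ = -5.5909°,  Δλ = -5.7177°
a = sin²(Δφ/2) + cos φ₁ cos φ₂ sin²(Δλ/2) = 0.004212
c = 2·arcsin(√a) = 0.129898 rad = 7.4426°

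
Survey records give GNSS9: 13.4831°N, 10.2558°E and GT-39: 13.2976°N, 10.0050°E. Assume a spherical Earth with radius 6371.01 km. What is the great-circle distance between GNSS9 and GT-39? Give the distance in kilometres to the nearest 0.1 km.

Δφ = -0.1855°,  Δλ = -0.2508°
a = sin²(Δφ/2) + cos φ₁ cos φ₂ sin²(Δλ/2) = 0.000007
c = 2·arcsin(√a) = 0.005349 rad = 0.3065°
d = R·c = 6371.01 × 0.005349 = 34.1 km

34.1 km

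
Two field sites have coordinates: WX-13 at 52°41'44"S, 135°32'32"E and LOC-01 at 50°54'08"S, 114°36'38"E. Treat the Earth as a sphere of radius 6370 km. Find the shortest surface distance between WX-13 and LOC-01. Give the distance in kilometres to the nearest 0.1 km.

1447.6 km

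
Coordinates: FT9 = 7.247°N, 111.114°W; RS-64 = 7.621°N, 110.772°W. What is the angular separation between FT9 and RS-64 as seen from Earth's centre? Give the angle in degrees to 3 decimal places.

Δφ = 0.3740°,  Δλ = 0.3420°
a = sin²(Δφ/2) + cos φ₁ cos φ₂ sin²(Δλ/2) = 0.000019
c = 2·arcsin(√a) = 0.008811 rad = 0.5049°

0.505°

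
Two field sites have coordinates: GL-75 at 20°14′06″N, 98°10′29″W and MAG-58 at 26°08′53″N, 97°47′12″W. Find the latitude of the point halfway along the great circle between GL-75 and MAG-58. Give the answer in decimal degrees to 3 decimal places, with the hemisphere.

23.192°N

GL-75: φ = +20.23500°, λ = -98.17472°
MAG-58: φ = +26.14806°, λ = -97.78667°
Bx = cos φ₂ cos Δλ = 0.897638,  By = cos φ₂ sin Δλ = 0.006080
φₘ = atan2(sin φ₁ + sin φ₂, √((cos φ₁ + Bx)² + By²)) = 23.19165°
λₘ = λ₁ + atan2(By, cos φ₁ + Bx) = -97.98499°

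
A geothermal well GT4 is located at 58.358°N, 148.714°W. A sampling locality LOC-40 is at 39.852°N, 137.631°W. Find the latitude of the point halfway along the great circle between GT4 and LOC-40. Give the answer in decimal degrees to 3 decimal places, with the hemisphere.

49.233°N

Bx = cos φ₂ cos Δλ = 0.753384,  By = cos φ₂ sin Δλ = 0.147576
φₘ = atan2(sin φ₁ + sin φ₂, √((cos φ₁ + Bx)² + By²)) = 49.23306°
λₘ = λ₁ + atan2(By, cos φ₁ + Bx) = -142.12696°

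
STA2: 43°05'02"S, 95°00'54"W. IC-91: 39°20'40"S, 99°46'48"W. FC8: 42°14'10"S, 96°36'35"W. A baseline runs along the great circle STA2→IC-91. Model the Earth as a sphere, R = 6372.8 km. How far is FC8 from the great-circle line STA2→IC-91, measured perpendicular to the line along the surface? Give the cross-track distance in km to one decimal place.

26.0 km

STA2: φ = -43.08389°, λ = -95.01500°
IC-91: φ = -39.34444°, λ = -99.78000°
FC8: φ = -42.23611°, λ = -96.60972°
δ₁₃ = central angle STA2→FC8 = 0.025256 rad  (haversine)
θ₁₃ = bearing STA2→FC8 = 305.321°,  θ₁₂ = bearing STA2→IC-91 = 314.619°
dₓₜ = R·arcsin(sin δ₁₃ · sin(θ₁₃ − θ₁₂)) = 6372.8·arcsin(0.02525·sin(-9.298°)) = -26.003 km
|dₓₜ| = 26.003 km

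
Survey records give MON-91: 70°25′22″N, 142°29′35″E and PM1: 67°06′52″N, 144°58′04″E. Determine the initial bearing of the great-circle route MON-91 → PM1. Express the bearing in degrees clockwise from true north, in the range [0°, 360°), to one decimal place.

163.7°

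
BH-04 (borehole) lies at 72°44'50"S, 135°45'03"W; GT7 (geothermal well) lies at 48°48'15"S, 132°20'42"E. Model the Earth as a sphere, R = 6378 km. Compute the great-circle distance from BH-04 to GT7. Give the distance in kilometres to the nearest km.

4964 km

BH-04: φ = -72.74722°, λ = -135.75083°
GT7: φ = -48.80417°, λ = +132.34500°
Δφ = 23.9431°,  Δλ = -91.9042°
a = sin²(Δφ/2) + cos φ₁ cos φ₂ sin²(Δλ/2) = 0.143942
c = 2·arcsin(√a) = 0.778290 rad = 44.5927°
d = R·c = 6378 × 0.778290 = 4963.9 km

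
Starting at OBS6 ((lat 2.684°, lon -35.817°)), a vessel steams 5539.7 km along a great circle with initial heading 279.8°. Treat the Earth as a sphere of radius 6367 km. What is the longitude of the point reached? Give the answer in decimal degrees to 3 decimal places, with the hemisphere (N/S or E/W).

δ = d/R = 5539.7/6367 = 0.870064 rad
φ₂ = arcsin(sin φ₁ cos δ + cos φ₁ sin δ cos θ)
   = arcsin(0.04683·0.64478 + 0.99890·0.76437·0.17021) = 9.21582°
λ₂ = λ₁ + atan2(sin θ sin δ cos φ₁, cos δ − sin φ₁ sin φ₂) = -85.55227°

85.552°W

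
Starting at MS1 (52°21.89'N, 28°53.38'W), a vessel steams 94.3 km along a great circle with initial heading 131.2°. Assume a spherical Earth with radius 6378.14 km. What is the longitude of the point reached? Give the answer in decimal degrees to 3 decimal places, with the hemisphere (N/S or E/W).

27.859°W

MS1: φ = +52.36483°, λ = -28.88967°
δ = d/R = 94.3/6378.14 = 0.014785 rad
φ₂ = arcsin(sin φ₁ cos δ + cos φ₁ sin δ cos θ)
   = arcsin(0.79192·0.99989 + 0.61063·0.01478·-0.65869) = 51.80232°
λ₂ = λ₁ + atan2(sin θ sin δ cos φ₁, cos δ − sin φ₁ sin φ₂) = -27.85892°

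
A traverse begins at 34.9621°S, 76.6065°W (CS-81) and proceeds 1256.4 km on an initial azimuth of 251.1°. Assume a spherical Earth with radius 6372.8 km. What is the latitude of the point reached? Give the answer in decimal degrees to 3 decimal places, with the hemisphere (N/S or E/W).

37.874°S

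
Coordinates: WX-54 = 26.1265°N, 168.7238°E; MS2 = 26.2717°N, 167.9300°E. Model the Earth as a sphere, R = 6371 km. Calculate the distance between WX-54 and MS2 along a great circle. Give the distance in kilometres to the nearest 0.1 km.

80.8 km

Δφ = 0.1452°,  Δλ = -0.7938°
a = sin²(Δφ/2) + cos φ₁ cos φ₂ sin²(Δλ/2) = 0.000040
c = 2·arcsin(√a) = 0.012687 rad = 0.7269°
d = R·c = 6371 × 0.012687 = 80.8 km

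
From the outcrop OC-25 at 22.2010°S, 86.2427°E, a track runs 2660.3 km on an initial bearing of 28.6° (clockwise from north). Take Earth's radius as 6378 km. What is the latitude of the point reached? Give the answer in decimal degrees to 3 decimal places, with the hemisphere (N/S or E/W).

δ = d/R = 2660.3/6378 = 0.417106 rad
φ₂ = arcsin(sin φ₁ cos δ + cos φ₁ sin δ cos θ)
   = arcsin(-0.37786·0.91427 + 0.92586·0.40512·0.87798) = -0.92512°
λ₂ = λ₁ + atan2(sin θ sin δ cos φ₁, cos δ − sin φ₁ sin φ₂) = 97.42615°

0.925°S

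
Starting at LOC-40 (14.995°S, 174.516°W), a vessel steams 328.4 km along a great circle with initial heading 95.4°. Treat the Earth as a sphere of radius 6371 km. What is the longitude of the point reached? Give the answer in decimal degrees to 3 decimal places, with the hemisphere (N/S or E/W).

171.468°W

δ = d/R = 328.4/6371 = 0.051546 rad
φ₂ = arcsin(sin φ₁ cos δ + cos φ₁ sin δ cos θ)
   = arcsin(-0.25873·0.99867 + 0.96595·0.05152·-0.09411) = -15.25259°
λ₂ = λ₁ + atan2(sin θ sin δ cos φ₁, cos δ − sin φ₁ sin φ₂) = -171.46830°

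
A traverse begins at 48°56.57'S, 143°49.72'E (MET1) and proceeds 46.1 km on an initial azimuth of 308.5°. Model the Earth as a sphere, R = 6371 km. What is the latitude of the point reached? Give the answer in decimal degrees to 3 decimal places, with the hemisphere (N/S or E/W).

48.684°S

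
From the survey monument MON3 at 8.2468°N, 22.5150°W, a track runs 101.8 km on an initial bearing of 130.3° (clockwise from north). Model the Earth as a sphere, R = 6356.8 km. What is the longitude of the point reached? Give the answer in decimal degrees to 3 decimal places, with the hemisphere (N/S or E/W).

δ = d/R = 101.8/6356.8 = 0.016014 rad
φ₂ = arcsin(sin φ₁ cos δ + cos φ₁ sin δ cos θ)
   = arcsin(0.14344·0.99987 + 0.98966·0.01601·-0.64679) = 7.65273°
λ₂ = λ₁ + atan2(sin θ sin δ cos φ₁, cos δ − sin φ₁ sin φ₂) = -21.80893°

21.809°W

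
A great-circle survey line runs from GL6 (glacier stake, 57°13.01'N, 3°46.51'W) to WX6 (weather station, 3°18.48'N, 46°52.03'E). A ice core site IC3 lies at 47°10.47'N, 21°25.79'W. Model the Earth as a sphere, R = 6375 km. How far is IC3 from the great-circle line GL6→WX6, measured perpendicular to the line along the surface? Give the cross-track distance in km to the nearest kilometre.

GL6: φ = +57.21683°, λ = -3.77517°
WX6: φ = +3.30800°, λ = +46.86717°
IC3: φ = +47.17450°, λ = -21.42983°
δ₁₃ = central angle GL6→IC3 = 0.256263 rad  (haversine)
θ₁₃ = bearing GL6→IC3 = 234.425°,  θ₁₂ = bearing GL6→WX6 = 122.986°
dₓₜ = R·arcsin(sin δ₁₃ · sin(θ₁₃ − θ₁₂)) = 6375·arcsin(0.25347·sin(111.439°)) = 1518.367 km
|dₓₜ| = 1518.367 km

1518 km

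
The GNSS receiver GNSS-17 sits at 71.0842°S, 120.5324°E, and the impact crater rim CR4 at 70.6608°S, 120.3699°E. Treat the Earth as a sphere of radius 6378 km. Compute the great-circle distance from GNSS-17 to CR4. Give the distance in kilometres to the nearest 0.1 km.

47.5 km

Δφ = 0.4234°,  Δλ = -0.1625°
a = sin²(Δφ/2) + cos φ₁ cos φ₂ sin²(Δλ/2) = 0.000014
c = 2·arcsin(√a) = 0.007448 rad = 0.4267°
d = R·c = 6378 × 0.007448 = 47.5 km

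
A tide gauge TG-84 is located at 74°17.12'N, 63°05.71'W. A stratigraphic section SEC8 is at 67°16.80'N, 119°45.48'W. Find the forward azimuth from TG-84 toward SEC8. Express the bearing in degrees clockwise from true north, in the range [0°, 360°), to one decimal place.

TG-84: φ = +74.28533°, λ = -63.09517°
SEC8: φ = +67.28000°, λ = -119.75800°
Δλ = -56.6628°
y = sin Δλ · cos φ₂ = -0.322675
x = cos φ₁ sin φ₂ − sin φ₁ cos φ₂ cos Δλ = 0.045506
θ = atan2(y, x) = -81.9726° → 278.0274° (mod 360°)

278.0°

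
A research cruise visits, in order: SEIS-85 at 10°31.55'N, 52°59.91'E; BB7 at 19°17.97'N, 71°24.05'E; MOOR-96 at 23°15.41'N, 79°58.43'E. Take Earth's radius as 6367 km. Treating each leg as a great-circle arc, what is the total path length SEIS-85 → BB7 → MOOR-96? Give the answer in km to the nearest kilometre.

SEIS-85: φ = +10.52583°, λ = +52.99850°
BB7: φ = +19.29950°, λ = +71.40083°
MOOR-96: φ = +23.25683°, λ = +79.97383°
SEIS-85→BB7: c = 0.345673 rad, d = 2200.90 km
BB7→MOOR-96: c = 0.155545 rad, d = 990.36 km
Total = 2200.90 + 990.36 = 3191.26 km

3191 km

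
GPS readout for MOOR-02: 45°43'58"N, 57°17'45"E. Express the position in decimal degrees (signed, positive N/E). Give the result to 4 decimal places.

+45.7328°, +57.2958°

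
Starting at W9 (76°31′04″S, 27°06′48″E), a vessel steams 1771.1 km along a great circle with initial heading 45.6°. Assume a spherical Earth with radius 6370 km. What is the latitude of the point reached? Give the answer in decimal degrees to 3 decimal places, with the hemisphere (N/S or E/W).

W9: φ = -76.51778°, λ = +27.11333°
δ = d/R = 1771.1/6370 = 0.278038 rad
φ₂ = arcsin(sin φ₁ cos δ + cos φ₁ sin δ cos θ)
   = arcsin(-0.97244·0.96160 + 0.23314·0.27447·0.69966) = -62.91406°
λ₂ = λ₁ + atan2(sin θ sin δ cos φ₁, cos δ − sin φ₁ sin φ₂) = 52.62416°

62.914°S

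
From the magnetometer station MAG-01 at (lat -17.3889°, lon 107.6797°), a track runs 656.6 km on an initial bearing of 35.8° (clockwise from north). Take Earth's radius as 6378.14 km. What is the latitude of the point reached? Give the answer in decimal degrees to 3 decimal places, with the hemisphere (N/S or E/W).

δ = d/R = 656.6/6378.14 = 0.102945 rad
φ₂ = arcsin(sin φ₁ cos δ + cos φ₁ sin δ cos θ)
   = arcsin(-0.29886·0.99471 + 0.95430·0.10276·0.81106) = -12.57603°
λ₂ = λ₁ + atan2(sin θ sin δ cos φ₁, cos δ − sin φ₁ sin φ₂) = 111.21078°

12.576°S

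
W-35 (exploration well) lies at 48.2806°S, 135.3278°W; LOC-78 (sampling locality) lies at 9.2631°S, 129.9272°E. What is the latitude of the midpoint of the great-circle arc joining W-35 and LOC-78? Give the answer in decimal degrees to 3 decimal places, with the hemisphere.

Bx = cos φ₂ cos Δλ = -0.081643,  By = cos φ₂ sin Δλ = -0.983577
φₘ = atan2(sin φ₁ + sin φ₂, √((cos φ₁ + Bx)² + By²)) = -38.42495°
λₘ = λ₁ + atan2(By, cos φ₁ + Bx) = 165.36511°

38.425°S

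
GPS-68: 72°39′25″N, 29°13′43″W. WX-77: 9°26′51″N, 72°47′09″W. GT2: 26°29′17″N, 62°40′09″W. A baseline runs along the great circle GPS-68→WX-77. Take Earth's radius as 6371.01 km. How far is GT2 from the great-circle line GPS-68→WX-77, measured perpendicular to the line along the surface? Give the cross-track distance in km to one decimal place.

GPS-68: φ = +72.65694°, λ = -29.22861°
WX-77: φ = +9.44750°, λ = -72.78583°
GT2: φ = +26.48806°, λ = -62.66917°
δ₁₃ = central angle GPS-68→GT2 = 0.865357 rad  (haversine)
θ₁₃ = bearing GPS-68→GT2 = 220.380°,  θ₁₂ = bearing GPS-68→WX-77 = 227.020°
dₓₜ = R·arcsin(sin δ₁₃ · sin(θ₁₃ − θ₁₂)) = 6371.01·arcsin(0.76133·sin(-6.640°)) = -561.582 km
|dₓₜ| = 561.582 km

561.6 km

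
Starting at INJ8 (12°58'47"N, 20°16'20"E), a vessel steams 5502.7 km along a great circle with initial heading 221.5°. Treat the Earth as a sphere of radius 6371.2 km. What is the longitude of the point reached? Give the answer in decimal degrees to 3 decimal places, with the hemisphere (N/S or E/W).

INJ8: φ = +12.97972°, λ = +20.27222°
δ = d/R = 5502.7/6371.2 = 0.863683 rad
φ₂ = arcsin(sin φ₁ cos δ + cos φ₁ sin δ cos θ)
   = arcsin(0.22461·0.64964 + 0.97445·0.76024·-0.74896) = -24.13732°
λ₂ = λ₁ + atan2(sin θ sin δ cos φ₁, cos δ − sin φ₁ sin φ₂) = -13.23310°

13.233°W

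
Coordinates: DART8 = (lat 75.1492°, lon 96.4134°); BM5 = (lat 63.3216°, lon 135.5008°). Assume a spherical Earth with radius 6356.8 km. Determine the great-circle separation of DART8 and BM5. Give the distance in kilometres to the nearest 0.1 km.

Δφ = -11.8276°,  Δλ = 39.0874°
a = sin²(Δφ/2) + cos φ₁ cos φ₂ sin²(Δλ/2) = 0.023493
c = 2·arcsin(√a) = 0.307764 rad = 17.6336°
d = R·c = 6356.8 × 0.307764 = 1956.4 km

1956.4 km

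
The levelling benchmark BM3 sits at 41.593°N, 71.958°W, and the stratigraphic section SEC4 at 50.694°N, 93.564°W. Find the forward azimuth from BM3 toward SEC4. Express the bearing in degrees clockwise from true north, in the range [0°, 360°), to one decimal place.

Δλ = -21.6060°
y = sin Δλ · cos φ₂ = -0.233255
x = cos φ₁ sin φ₂ − sin φ₁ cos φ₂ cos Δλ = 0.187721
θ = atan2(y, x) = -51.1732° → 308.8268° (mod 360°)

308.8°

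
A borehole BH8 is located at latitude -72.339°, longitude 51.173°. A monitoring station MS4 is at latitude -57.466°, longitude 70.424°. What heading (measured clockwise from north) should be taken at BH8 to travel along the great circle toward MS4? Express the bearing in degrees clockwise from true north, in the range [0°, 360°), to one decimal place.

37.9°

Δλ = 19.2510°
y = sin Δλ · cos φ₂ = 0.177316
x = cos φ₁ sin φ₂ − sin φ₁ cos φ₂ cos Δλ = 0.228023
θ = atan2(y, x) = 37.8696° → 37.8696° (mod 360°)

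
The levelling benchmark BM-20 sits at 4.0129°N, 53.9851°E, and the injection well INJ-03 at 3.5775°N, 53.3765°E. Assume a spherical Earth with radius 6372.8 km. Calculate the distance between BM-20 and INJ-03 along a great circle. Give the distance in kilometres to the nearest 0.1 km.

83.1 km

Δφ = -0.4354°,  Δλ = -0.6086°
a = sin²(Δφ/2) + cos φ₁ cos φ₂ sin²(Δλ/2) = 0.000043
c = 2·arcsin(√a) = 0.013042 rad = 0.7472°
d = R·c = 6372.8 × 0.013042 = 83.1 km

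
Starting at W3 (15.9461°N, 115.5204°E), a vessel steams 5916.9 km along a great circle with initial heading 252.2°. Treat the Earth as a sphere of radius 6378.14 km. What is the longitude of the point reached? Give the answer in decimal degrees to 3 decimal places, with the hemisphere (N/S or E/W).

65.718°E

δ = d/R = 5916.9/6378.14 = 0.927684 rad
φ₂ = arcsin(sin φ₁ cos δ + cos φ₁ sin δ cos θ)
   = arcsin(0.27473·0.59969 + 0.96152·0.80023·-0.30570) = -4.04042°
λ₂ = λ₁ + atan2(sin θ sin δ cos φ₁, cos δ − sin φ₁ sin φ₂) = 65.71791°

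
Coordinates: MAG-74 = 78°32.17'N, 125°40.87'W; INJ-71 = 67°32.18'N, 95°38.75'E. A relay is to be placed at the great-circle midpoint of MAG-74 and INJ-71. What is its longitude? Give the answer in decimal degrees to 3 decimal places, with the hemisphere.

125.054°E

MAG-74: φ = +78.53617°, λ = -125.68117°
INJ-71: φ = +67.53633°, λ = +95.64583°
Bx = cos φ₂ cos Δλ = -0.286937,  By = cos φ₂ sin Δλ = -0.252320
φₘ = atan2(sin φ₁ + sin φ₂, √((cos φ₁ + Bx)² + By²)) = 82.00963°
λₘ = λ₁ + atan2(By, cos φ₁ + Bx) = 125.05391°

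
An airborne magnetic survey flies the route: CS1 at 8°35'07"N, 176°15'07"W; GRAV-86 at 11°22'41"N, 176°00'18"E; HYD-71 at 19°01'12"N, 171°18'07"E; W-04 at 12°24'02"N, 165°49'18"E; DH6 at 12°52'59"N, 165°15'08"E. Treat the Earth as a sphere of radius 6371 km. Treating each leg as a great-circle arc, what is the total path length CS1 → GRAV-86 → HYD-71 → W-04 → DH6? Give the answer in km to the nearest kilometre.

2914 km

CS1: φ = +8.58528°, λ = -176.25194°
GRAV-86: φ = +11.37806°, λ = +176.00500°
HYD-71: φ = +19.02000°, λ = +171.30194°
W-04: φ = +12.40056°, λ = +165.82167°
DH6: φ = +12.88306°, λ = +165.25222°
CS1→GRAV-86: c = 0.141725 rad, d = 902.93 km
GRAV-86→HYD-71: c = 0.155089 rad, d = 988.07 km
HYD-71→W-04: c = 0.147693 rad, d = 940.95 km
W-04→DH6: c = 0.012844 rad, d = 81.83 km
Total = 902.93 + 988.07 + 940.95 + 81.83 = 2913.78 km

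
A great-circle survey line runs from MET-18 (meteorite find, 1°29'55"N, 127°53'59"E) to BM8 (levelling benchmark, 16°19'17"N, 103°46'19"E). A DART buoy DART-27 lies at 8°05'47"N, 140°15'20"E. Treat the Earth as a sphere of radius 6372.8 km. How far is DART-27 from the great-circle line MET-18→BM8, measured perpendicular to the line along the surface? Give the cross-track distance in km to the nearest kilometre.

MET-18: φ = +1.49861°, λ = +127.89972°
BM8: φ = +16.32139°, λ = +103.77194°
DART-27: φ = +8.09639°, λ = +140.25556°
δ₁₃ = central angle MET-18→DART-27 = 0.243693 rad  (haversine)
θ₁₃ = bearing MET-18→DART-27 = 61.401°,  θ₁₂ = bearing MET-18→BM8 = 303.334°
dₓₜ = R·arcsin(sin δ₁₃ · sin(θ₁₃ − θ₁₂)) = 6372.8·arcsin(0.24129·sin(-241.932°)) = 1367.308 km
|dₓₜ| = 1367.308 km

1367 km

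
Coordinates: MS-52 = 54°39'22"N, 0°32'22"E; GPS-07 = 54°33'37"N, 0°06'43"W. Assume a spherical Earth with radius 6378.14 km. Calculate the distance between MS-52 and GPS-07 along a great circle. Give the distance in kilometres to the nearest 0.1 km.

MS-52: φ = +54.65611°, λ = +0.53944°
GPS-07: φ = +54.56028°, λ = -0.11194°
Δφ = -0.0958°,  Δλ = -0.6514°
a = sin²(Δφ/2) + cos φ₁ cos φ₂ sin²(Δλ/2) = 0.000012
c = 2·arcsin(√a) = 0.006794 rad = 0.3892°
d = R·c = 6378.14 × 0.006794 = 43.3 km

43.3 km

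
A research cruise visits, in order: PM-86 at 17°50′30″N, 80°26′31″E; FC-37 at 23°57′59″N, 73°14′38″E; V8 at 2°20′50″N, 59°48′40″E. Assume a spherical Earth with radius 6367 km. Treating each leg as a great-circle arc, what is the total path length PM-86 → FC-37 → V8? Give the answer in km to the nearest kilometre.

3813 km

PM-86: φ = +17.84167°, λ = +80.44194°
FC-37: φ = +23.96639°, λ = +73.24389°
V8: φ = +2.34722°, λ = +59.81111°
PM-86→FC-37: c = 0.158680 rad, d = 1010.31 km
FC-37→V8: c = 0.440178 rad, d = 2802.61 km
Total = 1010.31 + 2802.61 = 3812.92 km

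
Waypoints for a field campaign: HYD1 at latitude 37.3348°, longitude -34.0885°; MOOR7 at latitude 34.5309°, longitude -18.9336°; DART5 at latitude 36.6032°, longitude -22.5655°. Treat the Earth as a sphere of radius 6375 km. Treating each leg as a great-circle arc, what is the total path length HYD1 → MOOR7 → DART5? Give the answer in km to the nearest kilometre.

HYD1→MOOR7: c = 0.219425 rad, d = 1398.83 km
MOOR7→DART5: c = 0.062975 rad, d = 401.46 km
Total = 1398.83 + 401.46 = 1800.30 km

1800 km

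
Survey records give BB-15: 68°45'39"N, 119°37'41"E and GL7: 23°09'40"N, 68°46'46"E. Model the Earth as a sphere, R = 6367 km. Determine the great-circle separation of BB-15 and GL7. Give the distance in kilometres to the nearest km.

6086 km

BB-15: φ = +68.76083°, λ = +119.62806°
GL7: φ = +23.16111°, λ = +68.77944°
Δφ = -45.5997°,  Δλ = -50.8486°
a = sin²(Δφ/2) + cos φ₁ cos φ₂ sin²(Δλ/2) = 0.211555
c = 2·arcsin(√a) = 0.955880 rad = 54.7679°
d = R·c = 6367 × 0.955880 = 6086.1 km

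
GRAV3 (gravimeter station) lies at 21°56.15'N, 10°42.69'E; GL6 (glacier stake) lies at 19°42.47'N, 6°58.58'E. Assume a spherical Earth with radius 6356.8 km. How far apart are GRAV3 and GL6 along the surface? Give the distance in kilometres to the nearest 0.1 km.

459.5 km

GRAV3: φ = +21.93583°, λ = +10.71150°
GL6: φ = +19.70783°, λ = +6.97633°
Δφ = -2.2280°,  Δλ = -3.7352°
a = sin²(Δφ/2) + cos φ₁ cos φ₂ sin²(Δλ/2) = 0.001305
c = 2·arcsin(√a) = 0.072278 rad = 4.1412°
d = R·c = 6356.8 × 0.072278 = 459.5 km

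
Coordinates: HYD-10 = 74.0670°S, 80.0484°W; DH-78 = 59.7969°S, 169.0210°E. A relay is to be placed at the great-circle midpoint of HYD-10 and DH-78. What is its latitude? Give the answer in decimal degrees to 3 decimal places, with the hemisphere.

Bx = cos φ₂ cos Δλ = -0.179714,  By = cos φ₂ sin Δλ = -0.469871
φₘ = atan2(sin φ₁ + sin φ₂, √((cos φ₁ + Bx)² + By²)) = -75.28998°
λₘ = λ₁ + atan2(By, cos φ₁ + Bx) = -158.64179°

75.290°S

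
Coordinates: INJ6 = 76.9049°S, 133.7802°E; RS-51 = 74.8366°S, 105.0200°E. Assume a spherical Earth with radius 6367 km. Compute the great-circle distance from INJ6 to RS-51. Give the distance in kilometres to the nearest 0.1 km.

804.0 km

Δφ = 2.0683°,  Δλ = -28.7602°
a = sin²(Δφ/2) + cos φ₁ cos φ₂ sin²(Δλ/2) = 0.003981
c = 2·arcsin(√a) = 0.126276 rad = 7.2351°
d = R·c = 6367 × 0.126276 = 804.0 km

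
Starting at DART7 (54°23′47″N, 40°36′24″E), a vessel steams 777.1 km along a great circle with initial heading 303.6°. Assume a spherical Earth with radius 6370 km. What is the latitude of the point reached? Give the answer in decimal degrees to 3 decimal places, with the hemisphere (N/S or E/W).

57.804°N

DART7: φ = +54.39639°, λ = +40.60667°
δ = d/R = 777.1/6370 = 0.121994 rad
φ₂ = arcsin(sin φ₁ cos δ + cos φ₁ sin δ cos θ)
   = arcsin(0.81306·0.99257 + 0.58217·0.12169·0.55339) = 57.80361°
λ₂ = λ₁ + atan2(sin θ sin δ cos φ₁, cos δ − sin φ₁ sin φ₂) = 29.64042°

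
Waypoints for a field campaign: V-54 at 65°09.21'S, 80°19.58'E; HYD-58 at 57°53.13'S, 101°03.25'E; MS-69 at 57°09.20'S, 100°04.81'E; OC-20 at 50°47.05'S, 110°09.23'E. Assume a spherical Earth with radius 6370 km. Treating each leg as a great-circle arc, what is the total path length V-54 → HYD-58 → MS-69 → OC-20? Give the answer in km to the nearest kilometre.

2419 km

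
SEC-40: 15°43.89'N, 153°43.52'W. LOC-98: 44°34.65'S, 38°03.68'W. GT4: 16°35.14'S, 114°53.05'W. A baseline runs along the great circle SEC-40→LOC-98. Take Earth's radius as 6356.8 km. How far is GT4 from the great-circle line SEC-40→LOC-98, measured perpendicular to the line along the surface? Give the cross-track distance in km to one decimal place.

360.2 km

SEC-40: φ = +15.73150°, λ = -153.72533°
LOC-98: φ = -44.57750°, λ = -38.06133°
GT4: φ = -16.58567°, λ = -114.88417°
δ₁₃ = central angle SEC-40→GT4 = 0.874831 rad  (haversine)
θ₁₃ = bearing SEC-40→GT4 = 128.444°,  θ₁₂ = bearing SEC-40→LOC-98 = 132.675°
dₓₜ = R·arcsin(sin δ₁₃ · sin(θ₁₃ − θ₁₂)) = 6356.8·arcsin(0.76744·sin(-4.232°)) = -360.173 km
|dₓₜ| = 360.173 km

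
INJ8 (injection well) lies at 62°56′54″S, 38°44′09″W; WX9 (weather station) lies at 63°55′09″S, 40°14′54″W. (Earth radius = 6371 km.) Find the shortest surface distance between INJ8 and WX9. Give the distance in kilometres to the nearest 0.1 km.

131.6 km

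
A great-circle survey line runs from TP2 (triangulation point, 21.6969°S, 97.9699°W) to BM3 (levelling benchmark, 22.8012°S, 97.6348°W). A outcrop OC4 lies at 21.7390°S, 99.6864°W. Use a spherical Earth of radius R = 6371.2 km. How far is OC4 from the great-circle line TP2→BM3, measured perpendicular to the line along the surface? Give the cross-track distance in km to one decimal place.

172.3 km

δ₁₃ = central angle TP2→OC4 = 0.027842 rad  (haversine)
θ₁₃ = bearing TP2→OC4 = 268.170°,  θ₁₂ = bearing TP2→BM3 = 164.375°
dₓₜ = R·arcsin(sin δ₁₃ · sin(θ₁₃ − θ₁₂)) = 6371.2·arcsin(0.02784·sin(103.795°)) = 172.266 km
|dₓₜ| = 172.266 km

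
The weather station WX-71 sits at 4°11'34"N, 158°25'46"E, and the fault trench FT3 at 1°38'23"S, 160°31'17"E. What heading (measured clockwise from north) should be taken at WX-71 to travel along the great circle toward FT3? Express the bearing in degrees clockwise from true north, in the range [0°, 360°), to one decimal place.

160.2°

WX-71: φ = +4.19278°, λ = +158.42944°
FT3: φ = -1.63972°, λ = +160.52139°
Δλ = 2.0919°
y = sin Δλ · cos φ₂ = 0.036488
x = cos φ₁ sin φ₂ − sin φ₁ cos φ₂ cos Δλ = -0.101572
θ = atan2(y, x) = 160.2399° → 160.2399° (mod 360°)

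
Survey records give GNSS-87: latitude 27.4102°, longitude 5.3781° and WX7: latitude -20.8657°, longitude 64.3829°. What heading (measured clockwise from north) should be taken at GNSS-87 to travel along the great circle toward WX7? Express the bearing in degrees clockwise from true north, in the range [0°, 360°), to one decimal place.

123.9°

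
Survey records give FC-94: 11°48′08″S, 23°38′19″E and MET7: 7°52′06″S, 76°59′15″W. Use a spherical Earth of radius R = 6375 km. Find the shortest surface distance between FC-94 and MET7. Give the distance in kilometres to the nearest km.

10979 km

FC-94: φ = -11.80222°, λ = +23.63861°
MET7: φ = -7.86833°, λ = -76.98750°
Δφ = 3.9339°,  Δλ = -100.6261°
a = sin²(Δφ/2) + cos φ₁ cos φ₂ sin²(Δλ/2) = 0.575401
c = 2·arcsin(√a) = 1.722175 rad = 98.6734°
d = R·c = 6375 × 1.722175 = 10978.9 km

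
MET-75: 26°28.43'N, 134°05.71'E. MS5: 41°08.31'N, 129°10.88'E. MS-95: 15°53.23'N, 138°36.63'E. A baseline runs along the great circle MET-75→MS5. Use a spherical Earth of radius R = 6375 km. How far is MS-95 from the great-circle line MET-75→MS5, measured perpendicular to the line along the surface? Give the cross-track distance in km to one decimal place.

MET-75: φ = +26.47383°, λ = +134.09517°
MS5: φ = +41.13850°, λ = +129.18133°
MS-95: φ = +15.88717°, λ = +138.61050°
δ₁₃ = central angle MET-75→MS-95 = 0.198791 rad  (haversine)
θ₁₃ = bearing MET-75→MS-95 = 157.455°,  θ₁₂ = bearing MET-75→MS5 = 345.771°
dₓₜ = R·arcsin(sin δ₁₃ · sin(θ₁₃ − θ₁₂)) = 6375·arcsin(0.19748·sin(-188.316°)) = 182.115 km
|dₓₜ| = 182.115 km

182.1 km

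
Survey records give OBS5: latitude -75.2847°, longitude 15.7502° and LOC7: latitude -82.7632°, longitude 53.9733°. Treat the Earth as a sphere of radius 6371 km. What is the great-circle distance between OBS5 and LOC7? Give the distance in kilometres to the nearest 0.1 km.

1118.3 km

Δφ = -7.4785°,  Δλ = 38.2231°
a = sin²(Δφ/2) + cos φ₁ cos φ₂ sin²(Δλ/2) = 0.007683
c = 2·arcsin(√a) = 0.175533 rad = 10.0573°
d = R·c = 6371 × 0.175533 = 1118.3 km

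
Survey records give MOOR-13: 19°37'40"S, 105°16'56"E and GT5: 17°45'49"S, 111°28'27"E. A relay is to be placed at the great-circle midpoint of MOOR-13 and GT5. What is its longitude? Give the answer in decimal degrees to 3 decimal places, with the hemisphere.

108.395°E

MOOR-13: φ = -19.62778°, λ = +105.28222°
GT5: φ = -17.76361°, λ = +111.47417°
Bx = cos φ₂ cos Δλ = 0.946768,  By = cos φ₂ sin Δλ = 0.102717
φₘ = atan2(sin φ₁ + sin φ₂, √((cos φ₁ + Bx)² + By²)) = -18.72112°
λₘ = λ₁ + atan2(By, cos φ₁ + Bx) = 108.39526°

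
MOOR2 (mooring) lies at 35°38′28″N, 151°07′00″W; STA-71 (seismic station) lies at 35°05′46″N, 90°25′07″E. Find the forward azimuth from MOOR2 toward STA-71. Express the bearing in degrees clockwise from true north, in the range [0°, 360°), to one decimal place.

314.0°

MOOR2: φ = +35.64111°, λ = -151.11667°
STA-71: φ = +35.09611°, λ = +90.41861°
Δλ = -118.4647°
y = sin Δλ · cos φ₂ = -0.719279
x = cos φ₁ sin φ₂ − sin φ₁ cos φ₂ cos Δλ = 0.694486
θ = atan2(y, x) = -46.0047° → 313.9953° (mod 360°)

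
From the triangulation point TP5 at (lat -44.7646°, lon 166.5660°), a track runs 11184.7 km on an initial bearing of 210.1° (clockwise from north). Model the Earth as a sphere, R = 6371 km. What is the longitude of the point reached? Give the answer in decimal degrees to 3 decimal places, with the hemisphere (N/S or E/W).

δ = d/R = 11184.7/6371 = 1.755564 rad
φ₂ = arcsin(sin φ₁ cos δ + cos φ₁ sin δ cos θ)
   = arcsin(-0.70420·-0.18372 + 0.71001·0.98298·-0.86515) = -28.32247°
λ₂ = λ₁ + atan2(sin θ sin δ cos φ₁, cos δ − sin φ₁ sin φ₂) = 20.62269°

20.623°E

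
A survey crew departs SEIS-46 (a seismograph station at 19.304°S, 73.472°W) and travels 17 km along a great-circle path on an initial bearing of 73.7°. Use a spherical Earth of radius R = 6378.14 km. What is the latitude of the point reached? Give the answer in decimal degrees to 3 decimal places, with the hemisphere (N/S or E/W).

δ = d/R = 17/6378.14 = 0.002665 rad
φ₂ = arcsin(sin φ₁ cos δ + cos φ₁ sin δ cos θ)
   = arcsin(-0.33058·1.00000 + 0.94378·0.00267·0.28067) = -19.26107°
λ₂ = λ₁ + atan2(sin θ sin δ cos φ₁, cos δ − sin φ₁ sin φ₂) = -73.31673°

19.261°S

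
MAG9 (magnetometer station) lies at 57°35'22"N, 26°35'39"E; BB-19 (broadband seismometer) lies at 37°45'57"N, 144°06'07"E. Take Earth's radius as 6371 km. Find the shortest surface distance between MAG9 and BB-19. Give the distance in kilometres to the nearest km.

MAG9: φ = +57.58944°, λ = +26.59417°
BB-19: φ = +37.76583°, λ = +144.10194°
Δφ = -19.8236°,  Δλ = 117.5078°
a = sin²(Δφ/2) + cos φ₁ cos φ₂ sin²(Δλ/2) = 0.339330
c = 2·arcsin(√a) = 1.243652 rad = 71.2560°
d = R·c = 6371 × 1.243652 = 7923.3 km

7923 km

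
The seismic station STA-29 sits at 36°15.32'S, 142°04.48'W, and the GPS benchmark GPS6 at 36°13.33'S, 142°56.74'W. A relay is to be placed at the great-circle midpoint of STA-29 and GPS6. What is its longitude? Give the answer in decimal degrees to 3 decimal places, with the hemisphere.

STA-29: φ = -36.25533°, λ = -142.07467°
GPS6: φ = -36.22217°, λ = -142.94567°
Bx = cos φ₂ cos Δλ = 0.806639,  By = cos φ₂ sin Δλ = -0.012263
φₘ = atan2(sin φ₁ + sin φ₂, √((cos φ₁ + Bx)² + By²)) = -36.23954°
λₘ = λ₁ + atan2(By, cos φ₁ + Bx) = -142.51026°

142.510°W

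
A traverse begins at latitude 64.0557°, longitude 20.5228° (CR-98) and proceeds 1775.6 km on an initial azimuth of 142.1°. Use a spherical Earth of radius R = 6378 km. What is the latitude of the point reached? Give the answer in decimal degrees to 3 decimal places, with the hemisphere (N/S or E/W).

50.329°N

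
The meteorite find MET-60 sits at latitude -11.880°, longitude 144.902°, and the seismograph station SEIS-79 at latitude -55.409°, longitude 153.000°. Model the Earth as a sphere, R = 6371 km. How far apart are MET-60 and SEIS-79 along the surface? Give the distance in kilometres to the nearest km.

4891 km

Δφ = -43.5290°,  Δλ = 8.0980°
a = sin²(Δφ/2) + cos φ₁ cos φ₂ sin²(Δλ/2) = 0.140257
c = 2·arcsin(√a) = 0.767734 rad = 43.9879°
d = R·c = 6371 × 0.767734 = 4891.2 km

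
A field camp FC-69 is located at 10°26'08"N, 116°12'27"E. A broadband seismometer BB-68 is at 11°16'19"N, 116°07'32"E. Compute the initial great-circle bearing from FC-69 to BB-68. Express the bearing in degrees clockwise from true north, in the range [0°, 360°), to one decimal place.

354.5°

FC-69: φ = +10.43556°, λ = +116.20750°
BB-68: φ = +11.27194°, λ = +116.12556°
Δλ = -0.0819°
y = sin Δλ · cos φ₂ = -0.001403
x = cos φ₁ sin φ₂ − sin φ₁ cos φ₂ cos Δλ = 0.014597
θ = atan2(y, x) = -5.4885° → 354.5115° (mod 360°)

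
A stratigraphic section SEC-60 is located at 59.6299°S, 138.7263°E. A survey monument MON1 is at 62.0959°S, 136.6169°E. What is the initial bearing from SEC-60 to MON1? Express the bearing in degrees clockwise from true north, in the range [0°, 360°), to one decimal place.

201.7°

Δλ = -2.1094°
y = sin Δλ · cos φ₂ = -0.017226
x = cos φ₁ sin φ₂ − sin φ₁ cos φ₂ cos Δλ = -0.043300
θ = atan2(y, x) = -158.3063° → 201.6937° (mod 360°)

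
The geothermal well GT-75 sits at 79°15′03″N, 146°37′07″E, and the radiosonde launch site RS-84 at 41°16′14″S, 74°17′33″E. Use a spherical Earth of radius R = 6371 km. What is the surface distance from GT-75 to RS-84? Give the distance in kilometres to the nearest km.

GT-75: φ = +79.25083°, λ = +146.61861°
RS-84: φ = -41.27056°, λ = +74.29250°
Δφ = -120.5214°,  Δλ = -72.3261°
a = sin²(Δφ/2) + cos φ₁ cos φ₂ sin²(Δλ/2) = 0.802741
c = 2·arcsin(√a) = 2.221168 rad = 127.2636°
d = R·c = 6371 × 2.221168 = 14151.1 km

14151 km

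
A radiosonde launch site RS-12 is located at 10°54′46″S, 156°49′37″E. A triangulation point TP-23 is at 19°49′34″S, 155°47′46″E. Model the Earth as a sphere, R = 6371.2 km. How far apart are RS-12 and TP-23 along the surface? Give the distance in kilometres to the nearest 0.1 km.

997.3 km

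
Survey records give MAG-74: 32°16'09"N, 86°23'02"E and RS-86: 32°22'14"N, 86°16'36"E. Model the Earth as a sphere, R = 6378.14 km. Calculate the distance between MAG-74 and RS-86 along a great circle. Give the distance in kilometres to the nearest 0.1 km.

MAG-74: φ = +32.26917°, λ = +86.38389°
RS-86: φ = +32.37056°, λ = +86.27667°
Δφ = 0.1014°,  Δλ = -0.1072°
a = sin²(Δφ/2) + cos φ₁ cos φ₂ sin²(Δλ/2) = 0.000001
c = 2·arcsin(√a) = 0.002373 rad = 0.1360°
d = R·c = 6378.14 × 0.002373 = 15.1 km

15.1 km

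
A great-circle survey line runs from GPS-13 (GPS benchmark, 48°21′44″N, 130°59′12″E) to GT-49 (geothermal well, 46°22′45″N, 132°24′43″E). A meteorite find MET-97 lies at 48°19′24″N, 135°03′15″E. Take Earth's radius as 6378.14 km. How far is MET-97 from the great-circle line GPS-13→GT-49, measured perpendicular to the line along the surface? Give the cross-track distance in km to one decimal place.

GPS-13: φ = +48.36222°, λ = +130.98667°
GT-49: φ = +46.37917°, λ = +132.41194°
MET-97: φ = +48.32333°, λ = +135.05417°
δ₁₃ = central angle GPS-13→MET-97 = 0.047185 rad  (haversine)
θ₁₃ = bearing GPS-13→MET-97 = 89.304°,  θ₁₂ = bearing GPS-13→GT-49 = 153.518°
dₓₜ = R·arcsin(sin δ₁₃ · sin(θ₁₃ − θ₁₂)) = 6378.14·arcsin(0.04717·sin(-64.214°)) = -270.969 km
|dₓₜ| = 270.969 km

271.0 km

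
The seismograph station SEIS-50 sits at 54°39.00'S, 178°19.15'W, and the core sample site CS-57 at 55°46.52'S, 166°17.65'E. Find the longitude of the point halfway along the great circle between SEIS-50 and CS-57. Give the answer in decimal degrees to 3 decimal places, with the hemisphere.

174.097°E

SEIS-50: φ = -54.65000°, λ = -178.31917°
CS-57: φ = -55.77533°, λ = +166.29417°
Bx = cos φ₂ cos Δλ = 0.542280,  By = cos φ₂ sin Δλ = -0.149233
φₘ = atan2(sin φ₁ + sin φ₂, √((cos φ₁ + Bx)² + By²)) = -55.45498°
λₘ = λ₁ + atan2(By, cos φ₁ + Bx) = 174.09692°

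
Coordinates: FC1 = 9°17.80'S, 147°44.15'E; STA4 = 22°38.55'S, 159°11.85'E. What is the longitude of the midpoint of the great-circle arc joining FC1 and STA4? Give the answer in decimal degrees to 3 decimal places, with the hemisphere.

FC1: φ = -9.29667°, λ = +147.73583°
STA4: φ = -22.64250°, λ = +159.19750°
Bx = cos φ₂ cos Δλ = 0.904520,  By = cos φ₂ sin Δλ = 0.183397
φₘ = atan2(sin φ₁ + sin φ₂, √((cos φ₁ + Bx)² + By²)) = -16.04560°
λₘ = λ₁ + atan2(By, cos φ₁ + Bx) = 153.27416°

153.274°E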